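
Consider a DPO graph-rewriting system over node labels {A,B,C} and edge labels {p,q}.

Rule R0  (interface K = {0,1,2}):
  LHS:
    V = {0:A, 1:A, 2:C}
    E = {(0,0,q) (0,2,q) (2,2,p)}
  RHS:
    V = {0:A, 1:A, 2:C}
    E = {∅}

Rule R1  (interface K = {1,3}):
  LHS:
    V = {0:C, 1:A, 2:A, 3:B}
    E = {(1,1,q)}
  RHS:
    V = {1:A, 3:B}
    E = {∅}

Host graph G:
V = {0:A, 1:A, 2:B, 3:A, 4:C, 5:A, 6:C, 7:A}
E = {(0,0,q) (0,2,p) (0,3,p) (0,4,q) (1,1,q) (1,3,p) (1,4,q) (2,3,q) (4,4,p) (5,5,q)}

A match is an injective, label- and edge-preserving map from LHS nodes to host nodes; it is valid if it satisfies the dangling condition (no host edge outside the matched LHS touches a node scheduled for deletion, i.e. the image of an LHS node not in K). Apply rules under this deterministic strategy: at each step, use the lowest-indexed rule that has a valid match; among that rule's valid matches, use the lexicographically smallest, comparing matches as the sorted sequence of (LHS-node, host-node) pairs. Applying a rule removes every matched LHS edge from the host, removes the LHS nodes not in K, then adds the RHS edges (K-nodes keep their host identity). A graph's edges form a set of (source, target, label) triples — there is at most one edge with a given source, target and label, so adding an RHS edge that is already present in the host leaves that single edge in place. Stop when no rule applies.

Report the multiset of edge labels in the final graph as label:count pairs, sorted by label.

Answer: p:3 q:3

Derivation:
start.  V:8 E:10  edges: 0-q->0 0-p->2 0-p->3 0-q->4 1-q->1 1-p->3 1-q->4 2-q->3 4-p->4 5-q->5
1. fire R0 via {0↦0, 1↦1, 2↦4}  →  V:8 E:7  edges: 0-p->2 0-p->3 1-q->1 1-p->3 1-q->4 2-q->3 5-q->5
2. fire R1 via {0↦6, 1↦1, 2↦7, 3↦2}  →  V:6 E:6  edges: 0-p->2 0-p->3 1-p->3 1-q->4 2-q->3 5-q->5
final graph: no rule applies after step 2
NF edges: [(0, 2, 'p'), (0, 3, 'p'), (1, 3, 'p'), (1, 4, 'q'), (2, 3, 'q'), (5, 5, 'q')]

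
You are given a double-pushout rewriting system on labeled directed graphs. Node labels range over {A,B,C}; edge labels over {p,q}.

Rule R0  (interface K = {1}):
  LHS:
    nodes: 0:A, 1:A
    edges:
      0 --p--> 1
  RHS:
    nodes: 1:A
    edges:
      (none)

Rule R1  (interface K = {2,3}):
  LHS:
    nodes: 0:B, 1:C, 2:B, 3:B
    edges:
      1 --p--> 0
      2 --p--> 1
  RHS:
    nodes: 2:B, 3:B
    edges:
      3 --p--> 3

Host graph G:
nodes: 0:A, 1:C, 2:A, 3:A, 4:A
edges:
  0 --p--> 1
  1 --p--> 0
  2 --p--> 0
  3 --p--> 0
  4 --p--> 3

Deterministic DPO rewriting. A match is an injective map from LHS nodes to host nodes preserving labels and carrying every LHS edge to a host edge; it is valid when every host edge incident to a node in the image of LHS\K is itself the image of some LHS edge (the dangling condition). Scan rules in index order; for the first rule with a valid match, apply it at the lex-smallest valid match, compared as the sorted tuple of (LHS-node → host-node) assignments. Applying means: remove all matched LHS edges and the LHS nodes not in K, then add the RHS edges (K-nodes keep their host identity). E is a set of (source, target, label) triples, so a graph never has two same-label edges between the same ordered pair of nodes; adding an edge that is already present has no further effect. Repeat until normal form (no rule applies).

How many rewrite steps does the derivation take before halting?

[0] host  ⇒  5 nodes, 5 edges  {0-p->1 1-p->0 2-p->0 3-p->0 4-p->3}
[1] R0 @ {0↦2, 1↦0}  ⇒  4 nodes, 4 edges  {0-p->1 1-p->0 3-p->0 4-p->3}
[2] R0 @ {0↦4, 1↦3}  ⇒  3 nodes, 3 edges  {0-p->1 1-p->0 3-p->0}
[3] R0 @ {0↦3, 1↦0}  ⇒  2 nodes, 2 edges  {0-p->1 1-p->0}
halt: no rule applies after step 3

Answer: 3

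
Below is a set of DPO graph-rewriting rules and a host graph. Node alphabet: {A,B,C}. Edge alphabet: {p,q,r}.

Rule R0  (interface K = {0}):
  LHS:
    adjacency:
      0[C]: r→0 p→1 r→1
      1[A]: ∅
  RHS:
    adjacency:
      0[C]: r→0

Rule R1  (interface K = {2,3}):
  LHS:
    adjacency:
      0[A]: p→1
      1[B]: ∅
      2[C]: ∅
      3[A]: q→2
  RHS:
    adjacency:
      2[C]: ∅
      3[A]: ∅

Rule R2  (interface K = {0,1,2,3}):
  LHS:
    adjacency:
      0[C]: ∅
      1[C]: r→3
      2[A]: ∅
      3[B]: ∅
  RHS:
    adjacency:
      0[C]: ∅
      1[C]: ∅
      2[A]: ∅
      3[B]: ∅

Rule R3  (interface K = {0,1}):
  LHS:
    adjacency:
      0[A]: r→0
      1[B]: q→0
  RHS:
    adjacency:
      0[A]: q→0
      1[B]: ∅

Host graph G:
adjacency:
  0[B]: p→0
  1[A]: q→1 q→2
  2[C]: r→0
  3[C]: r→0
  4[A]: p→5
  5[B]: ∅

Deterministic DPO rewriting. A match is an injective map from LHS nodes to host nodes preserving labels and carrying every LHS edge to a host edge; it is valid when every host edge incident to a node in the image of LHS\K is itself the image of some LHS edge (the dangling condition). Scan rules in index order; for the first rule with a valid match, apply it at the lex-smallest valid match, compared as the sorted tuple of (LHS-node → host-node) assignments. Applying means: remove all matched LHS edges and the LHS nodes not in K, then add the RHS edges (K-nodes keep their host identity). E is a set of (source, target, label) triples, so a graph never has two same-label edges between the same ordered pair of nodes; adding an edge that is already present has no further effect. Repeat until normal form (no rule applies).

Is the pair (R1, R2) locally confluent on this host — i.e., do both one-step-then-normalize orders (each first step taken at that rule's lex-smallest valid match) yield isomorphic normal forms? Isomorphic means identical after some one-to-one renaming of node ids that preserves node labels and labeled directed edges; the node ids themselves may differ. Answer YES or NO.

Answer: YES

Steps:
branch R1-first: apply at {0↦4, 1↦5, 2↦2, 3↦1} → |E|=4, then 2 more step(s) → NF |V|=4 |E|=2 V={0:B, 1:A, 2:C, 3:C} E=0-p->0 1-q->1
branch R2-first: apply at {0↦2, 1↦3, 2↦1, 3↦0} → |E|=5, then 2 more step(s) → NF |V|=4 |E|=2 V={0:B, 1:A, 2:C, 3:C} E=0-p->0 1-q->1
graphs isomorphic (equal up to label-preserving node renaming)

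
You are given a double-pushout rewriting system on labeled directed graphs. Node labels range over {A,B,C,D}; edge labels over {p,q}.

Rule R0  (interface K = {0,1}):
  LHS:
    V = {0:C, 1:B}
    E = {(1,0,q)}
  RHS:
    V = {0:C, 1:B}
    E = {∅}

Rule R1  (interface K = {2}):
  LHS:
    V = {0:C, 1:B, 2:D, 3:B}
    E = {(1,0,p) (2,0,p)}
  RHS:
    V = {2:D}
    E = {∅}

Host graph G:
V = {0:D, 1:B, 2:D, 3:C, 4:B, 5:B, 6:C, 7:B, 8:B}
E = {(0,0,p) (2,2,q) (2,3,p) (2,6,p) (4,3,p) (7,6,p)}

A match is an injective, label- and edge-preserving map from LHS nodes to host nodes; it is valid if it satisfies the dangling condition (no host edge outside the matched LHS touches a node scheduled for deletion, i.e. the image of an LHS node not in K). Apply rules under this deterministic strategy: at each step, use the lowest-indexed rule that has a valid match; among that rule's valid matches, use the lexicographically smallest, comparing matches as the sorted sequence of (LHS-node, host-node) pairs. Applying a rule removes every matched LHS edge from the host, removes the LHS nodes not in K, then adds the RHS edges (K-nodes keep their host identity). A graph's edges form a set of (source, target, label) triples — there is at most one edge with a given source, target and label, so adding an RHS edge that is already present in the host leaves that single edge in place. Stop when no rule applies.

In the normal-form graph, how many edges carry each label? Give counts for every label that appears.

[0] host  ⇒  9 nodes, 6 edges  {0-p->0 2-q->2 2-p->3 2-p->6 4-p->3 7-p->6}
[1] R1 @ {0↦3, 1↦4, 2↦2, 3↦1}  ⇒  6 nodes, 4 edges  {0-p->0 2-q->2 2-p->6 7-p->6}
[2] R1 @ {0↦6, 1↦7, 2↦2, 3↦5}  ⇒  3 nodes, 2 edges  {0-p->0 2-q->2}
final graph: no rule applies after step 2
NF edges: [(0, 0, 'p'), (2, 2, 'q')]

Answer: p:1 q:1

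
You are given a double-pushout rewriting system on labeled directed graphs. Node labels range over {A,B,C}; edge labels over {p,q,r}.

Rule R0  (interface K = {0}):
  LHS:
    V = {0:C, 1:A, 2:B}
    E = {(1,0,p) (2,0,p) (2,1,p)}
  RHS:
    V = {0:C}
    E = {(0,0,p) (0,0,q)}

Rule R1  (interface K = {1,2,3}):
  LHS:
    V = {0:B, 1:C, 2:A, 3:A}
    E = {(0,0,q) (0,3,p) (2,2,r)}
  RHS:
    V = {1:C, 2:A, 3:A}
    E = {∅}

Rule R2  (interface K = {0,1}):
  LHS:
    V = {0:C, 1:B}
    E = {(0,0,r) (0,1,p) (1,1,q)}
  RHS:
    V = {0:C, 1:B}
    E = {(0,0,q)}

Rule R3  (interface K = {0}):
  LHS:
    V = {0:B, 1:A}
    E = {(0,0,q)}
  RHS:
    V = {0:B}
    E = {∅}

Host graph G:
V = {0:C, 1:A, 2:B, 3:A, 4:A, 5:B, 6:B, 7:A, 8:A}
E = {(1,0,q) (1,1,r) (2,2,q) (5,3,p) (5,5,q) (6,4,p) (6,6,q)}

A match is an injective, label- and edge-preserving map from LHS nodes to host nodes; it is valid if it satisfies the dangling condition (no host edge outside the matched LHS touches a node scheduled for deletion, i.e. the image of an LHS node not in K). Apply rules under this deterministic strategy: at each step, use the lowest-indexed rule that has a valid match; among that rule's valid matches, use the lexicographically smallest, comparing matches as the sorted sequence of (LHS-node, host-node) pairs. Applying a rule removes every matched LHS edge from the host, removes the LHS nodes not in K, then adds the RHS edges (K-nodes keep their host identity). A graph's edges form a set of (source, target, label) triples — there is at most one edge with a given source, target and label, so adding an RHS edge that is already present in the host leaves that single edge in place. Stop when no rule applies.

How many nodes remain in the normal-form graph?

Answer: 6

Rewrite trace:
initial: |V|=9 |E|=7  E = 1-q->0 1-r->1 2-q->2 5-p->3 5-q->5 6-p->4 6-q->6
step 1: apply R1 at {0↦5, 1↦0, 2↦1, 3↦3}  → |V|=8 |E|=4  E = 1-q->0 2-q->2 6-p->4 6-q->6
step 2: apply R3 at {0↦2, 1↦3}  → |V|=7 |E|=3  E = 1-q->0 6-p->4 6-q->6
step 3: apply R3 at {0↦6, 1↦7}  → |V|=6 |E|=2  E = 1-q->0 6-p->4
final graph: no rule applies after step 3
NF nodes: {0:C, 1:A, 2:B, 4:A, 6:B, 8:A}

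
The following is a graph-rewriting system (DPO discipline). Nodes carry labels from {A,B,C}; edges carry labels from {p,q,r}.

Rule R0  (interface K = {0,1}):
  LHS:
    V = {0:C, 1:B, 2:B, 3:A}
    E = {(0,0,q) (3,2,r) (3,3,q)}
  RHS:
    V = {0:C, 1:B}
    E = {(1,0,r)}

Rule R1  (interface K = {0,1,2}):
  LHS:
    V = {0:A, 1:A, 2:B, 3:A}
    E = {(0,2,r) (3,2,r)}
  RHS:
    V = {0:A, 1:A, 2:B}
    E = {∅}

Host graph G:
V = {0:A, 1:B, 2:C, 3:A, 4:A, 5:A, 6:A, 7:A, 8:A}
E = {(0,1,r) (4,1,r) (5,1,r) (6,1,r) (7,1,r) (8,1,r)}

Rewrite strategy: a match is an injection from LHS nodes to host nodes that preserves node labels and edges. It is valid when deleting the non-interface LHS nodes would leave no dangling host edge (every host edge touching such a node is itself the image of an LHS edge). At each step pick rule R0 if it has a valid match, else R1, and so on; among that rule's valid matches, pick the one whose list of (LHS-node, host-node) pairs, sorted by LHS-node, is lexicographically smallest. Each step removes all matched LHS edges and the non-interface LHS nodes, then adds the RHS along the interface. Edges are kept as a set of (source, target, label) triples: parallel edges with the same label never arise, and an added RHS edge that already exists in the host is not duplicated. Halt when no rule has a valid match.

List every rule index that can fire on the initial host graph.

Answer: [R1]

Rewrite trace:
R0: no valid match — LHS pattern not found
R1: 150 valid matches — {0↦0, 1↦3, 2↦1, 3↦4}, {0↦0, 1↦3, 2↦1, 3↦5}, {0↦0, 1↦3, 2↦1, 3↦6} (+147 more)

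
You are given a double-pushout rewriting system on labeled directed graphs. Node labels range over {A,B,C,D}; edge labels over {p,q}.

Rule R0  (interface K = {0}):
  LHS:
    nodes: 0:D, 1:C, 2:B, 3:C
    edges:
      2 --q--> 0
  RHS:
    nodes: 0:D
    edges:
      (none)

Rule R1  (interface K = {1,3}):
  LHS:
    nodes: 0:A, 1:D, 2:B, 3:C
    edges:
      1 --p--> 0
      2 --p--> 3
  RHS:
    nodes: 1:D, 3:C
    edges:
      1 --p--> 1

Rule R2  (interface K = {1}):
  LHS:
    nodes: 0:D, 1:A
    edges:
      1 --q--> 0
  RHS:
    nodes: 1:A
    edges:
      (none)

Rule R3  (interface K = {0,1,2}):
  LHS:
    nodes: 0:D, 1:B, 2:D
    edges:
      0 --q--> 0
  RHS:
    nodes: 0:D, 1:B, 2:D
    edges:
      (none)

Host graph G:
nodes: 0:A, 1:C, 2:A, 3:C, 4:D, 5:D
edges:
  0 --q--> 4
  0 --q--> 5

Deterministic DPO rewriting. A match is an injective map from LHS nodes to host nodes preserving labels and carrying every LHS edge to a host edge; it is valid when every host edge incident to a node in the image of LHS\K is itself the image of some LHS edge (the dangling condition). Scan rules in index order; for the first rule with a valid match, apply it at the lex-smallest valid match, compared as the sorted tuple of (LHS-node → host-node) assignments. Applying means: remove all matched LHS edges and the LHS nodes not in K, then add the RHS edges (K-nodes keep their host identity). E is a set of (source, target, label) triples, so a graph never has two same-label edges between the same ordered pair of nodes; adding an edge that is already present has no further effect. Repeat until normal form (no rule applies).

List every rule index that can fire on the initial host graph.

Answer: [R2]

Derivation:
R0: no valid match — LHS pattern not found
R1: no valid match — LHS pattern not found
R2: 2 valid matches — {0↦4, 1↦0}, {0↦5, 1↦0}
R3: no valid match — LHS pattern not found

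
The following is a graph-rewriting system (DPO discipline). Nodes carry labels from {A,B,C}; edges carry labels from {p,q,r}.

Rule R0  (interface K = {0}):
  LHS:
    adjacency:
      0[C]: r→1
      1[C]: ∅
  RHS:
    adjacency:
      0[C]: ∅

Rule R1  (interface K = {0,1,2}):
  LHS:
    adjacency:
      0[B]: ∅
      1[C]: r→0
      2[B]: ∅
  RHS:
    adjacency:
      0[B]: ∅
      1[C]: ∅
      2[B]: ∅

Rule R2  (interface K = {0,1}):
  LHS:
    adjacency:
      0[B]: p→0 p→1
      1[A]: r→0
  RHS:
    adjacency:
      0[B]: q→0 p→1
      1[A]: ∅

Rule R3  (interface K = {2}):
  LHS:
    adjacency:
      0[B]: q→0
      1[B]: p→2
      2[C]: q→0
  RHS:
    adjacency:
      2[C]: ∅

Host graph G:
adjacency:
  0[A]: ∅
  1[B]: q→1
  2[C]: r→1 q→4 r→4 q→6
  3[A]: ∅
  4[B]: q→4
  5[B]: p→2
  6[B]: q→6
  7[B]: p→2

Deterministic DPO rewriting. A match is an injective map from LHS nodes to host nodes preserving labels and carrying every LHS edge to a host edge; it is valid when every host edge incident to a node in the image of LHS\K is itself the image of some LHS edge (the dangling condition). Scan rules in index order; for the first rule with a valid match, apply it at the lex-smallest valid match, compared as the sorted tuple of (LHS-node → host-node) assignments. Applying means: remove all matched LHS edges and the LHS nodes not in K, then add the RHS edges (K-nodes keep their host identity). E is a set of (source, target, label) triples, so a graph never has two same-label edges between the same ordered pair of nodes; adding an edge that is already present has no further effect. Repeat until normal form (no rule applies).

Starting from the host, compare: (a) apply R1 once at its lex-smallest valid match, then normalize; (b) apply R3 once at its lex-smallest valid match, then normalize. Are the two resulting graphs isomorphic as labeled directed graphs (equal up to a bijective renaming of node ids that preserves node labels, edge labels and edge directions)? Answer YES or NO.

Answer: YES

Rewrite trace:
branch R1-first: apply at {0↦1, 1↦2, 2↦4} → |E|=8, then 3 more step(s) → NF |V|=4 |E|=1 V={0:A, 1:B, 2:C, 3:A} E=1-q->1
branch R3-first: apply at {0↦6, 1↦5, 2↦2} → |E|=6, then 3 more step(s) → NF |V|=4 |E|=1 V={0:A, 1:B, 2:C, 3:A} E=1-q->1
graphs isomorphic (equal up to label-preserving node renaming)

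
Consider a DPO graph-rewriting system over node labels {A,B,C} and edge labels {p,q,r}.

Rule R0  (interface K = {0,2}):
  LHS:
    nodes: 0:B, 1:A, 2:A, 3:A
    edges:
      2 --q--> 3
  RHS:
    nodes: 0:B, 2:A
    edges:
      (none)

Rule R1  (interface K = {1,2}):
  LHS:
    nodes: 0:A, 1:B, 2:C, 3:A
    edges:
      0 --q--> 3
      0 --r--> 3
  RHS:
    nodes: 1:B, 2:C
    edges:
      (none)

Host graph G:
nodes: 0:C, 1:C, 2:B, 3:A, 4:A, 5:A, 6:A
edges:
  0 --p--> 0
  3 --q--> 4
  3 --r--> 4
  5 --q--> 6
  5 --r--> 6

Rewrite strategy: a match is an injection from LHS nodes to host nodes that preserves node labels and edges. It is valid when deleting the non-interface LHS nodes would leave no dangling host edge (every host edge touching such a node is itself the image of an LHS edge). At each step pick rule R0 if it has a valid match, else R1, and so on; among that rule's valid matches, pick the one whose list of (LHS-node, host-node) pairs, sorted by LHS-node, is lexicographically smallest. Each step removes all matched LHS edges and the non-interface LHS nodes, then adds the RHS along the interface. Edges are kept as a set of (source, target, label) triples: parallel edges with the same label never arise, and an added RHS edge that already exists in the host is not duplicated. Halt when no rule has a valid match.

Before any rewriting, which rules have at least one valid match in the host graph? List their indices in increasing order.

R0: no valid match — 4 raw matches, all fail dangling condition
R1: 4 valid matches — {0↦3, 1↦2, 2↦0, 3↦4}, {0↦3, 1↦2, 2↦1, 3↦4}, {0↦5, 1↦2, 2↦0, 3↦6} (+1 more)

Answer: [R1]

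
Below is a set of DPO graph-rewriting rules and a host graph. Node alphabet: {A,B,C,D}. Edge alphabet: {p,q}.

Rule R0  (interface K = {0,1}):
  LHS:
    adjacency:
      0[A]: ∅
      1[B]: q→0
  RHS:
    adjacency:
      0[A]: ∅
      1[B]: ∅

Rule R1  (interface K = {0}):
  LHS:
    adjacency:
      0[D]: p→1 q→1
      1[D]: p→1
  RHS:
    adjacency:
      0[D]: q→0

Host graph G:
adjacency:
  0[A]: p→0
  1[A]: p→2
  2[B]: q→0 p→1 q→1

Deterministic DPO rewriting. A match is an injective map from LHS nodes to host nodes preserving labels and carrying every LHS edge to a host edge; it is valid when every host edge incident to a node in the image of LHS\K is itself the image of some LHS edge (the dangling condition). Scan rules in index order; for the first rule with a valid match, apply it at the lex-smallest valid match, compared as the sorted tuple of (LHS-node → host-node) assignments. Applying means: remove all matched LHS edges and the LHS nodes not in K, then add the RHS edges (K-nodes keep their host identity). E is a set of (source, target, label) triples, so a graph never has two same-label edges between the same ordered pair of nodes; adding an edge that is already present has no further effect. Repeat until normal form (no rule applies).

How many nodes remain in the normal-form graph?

initial: |V|=3 |E|=5  E = 0-p->0 1-p->2 2-q->0 2-p->1 2-q->1
step 1: apply R0 at {0↦0, 1↦2}  → |V|=3 |E|=4  E = 0-p->0 1-p->2 2-p->1 2-q->1
step 2: apply R0 at {0↦1, 1↦2}  → |V|=3 |E|=3  E = 0-p->0 1-p->2 2-p->1
halt: no rule applies after step 2
NF nodes: {0:A, 1:A, 2:B}

Answer: 3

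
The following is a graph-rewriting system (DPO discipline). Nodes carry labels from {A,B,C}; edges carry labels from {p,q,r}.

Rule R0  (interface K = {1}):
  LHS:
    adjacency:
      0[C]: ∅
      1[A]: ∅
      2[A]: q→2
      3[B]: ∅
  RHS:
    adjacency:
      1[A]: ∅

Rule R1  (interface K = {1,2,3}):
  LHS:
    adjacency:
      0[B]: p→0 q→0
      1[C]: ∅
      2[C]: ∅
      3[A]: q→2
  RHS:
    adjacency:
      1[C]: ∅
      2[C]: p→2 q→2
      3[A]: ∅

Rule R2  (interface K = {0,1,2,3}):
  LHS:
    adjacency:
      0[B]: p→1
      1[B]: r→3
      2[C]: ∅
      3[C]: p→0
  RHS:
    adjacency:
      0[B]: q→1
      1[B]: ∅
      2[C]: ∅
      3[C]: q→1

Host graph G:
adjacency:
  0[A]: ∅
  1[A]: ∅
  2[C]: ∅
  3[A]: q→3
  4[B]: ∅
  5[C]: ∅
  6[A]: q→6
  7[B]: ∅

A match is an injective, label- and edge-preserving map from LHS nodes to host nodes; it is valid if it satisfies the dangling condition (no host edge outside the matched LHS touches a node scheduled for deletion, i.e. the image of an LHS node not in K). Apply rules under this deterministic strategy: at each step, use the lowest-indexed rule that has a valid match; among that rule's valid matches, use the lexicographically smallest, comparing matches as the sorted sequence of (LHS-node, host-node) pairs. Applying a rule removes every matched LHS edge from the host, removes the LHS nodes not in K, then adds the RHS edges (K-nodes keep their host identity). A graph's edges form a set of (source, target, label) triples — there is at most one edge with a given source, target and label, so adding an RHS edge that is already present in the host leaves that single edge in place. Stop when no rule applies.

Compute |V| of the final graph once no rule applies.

initial: |V|=8 |E|=2  E = 3-q->3 6-q->6
step 1: apply R0 at {0↦2, 1↦0, 2↦3, 3↦4}  → |V|=5 |E|=1  E = 6-q->6
step 2: apply R0 at {0↦5, 1↦0, 2↦6, 3↦7}  → |V|=2 |E|=0  E = ∅
halt: no rule applies after step 2
NF nodes: {0:A, 1:A}

Answer: 2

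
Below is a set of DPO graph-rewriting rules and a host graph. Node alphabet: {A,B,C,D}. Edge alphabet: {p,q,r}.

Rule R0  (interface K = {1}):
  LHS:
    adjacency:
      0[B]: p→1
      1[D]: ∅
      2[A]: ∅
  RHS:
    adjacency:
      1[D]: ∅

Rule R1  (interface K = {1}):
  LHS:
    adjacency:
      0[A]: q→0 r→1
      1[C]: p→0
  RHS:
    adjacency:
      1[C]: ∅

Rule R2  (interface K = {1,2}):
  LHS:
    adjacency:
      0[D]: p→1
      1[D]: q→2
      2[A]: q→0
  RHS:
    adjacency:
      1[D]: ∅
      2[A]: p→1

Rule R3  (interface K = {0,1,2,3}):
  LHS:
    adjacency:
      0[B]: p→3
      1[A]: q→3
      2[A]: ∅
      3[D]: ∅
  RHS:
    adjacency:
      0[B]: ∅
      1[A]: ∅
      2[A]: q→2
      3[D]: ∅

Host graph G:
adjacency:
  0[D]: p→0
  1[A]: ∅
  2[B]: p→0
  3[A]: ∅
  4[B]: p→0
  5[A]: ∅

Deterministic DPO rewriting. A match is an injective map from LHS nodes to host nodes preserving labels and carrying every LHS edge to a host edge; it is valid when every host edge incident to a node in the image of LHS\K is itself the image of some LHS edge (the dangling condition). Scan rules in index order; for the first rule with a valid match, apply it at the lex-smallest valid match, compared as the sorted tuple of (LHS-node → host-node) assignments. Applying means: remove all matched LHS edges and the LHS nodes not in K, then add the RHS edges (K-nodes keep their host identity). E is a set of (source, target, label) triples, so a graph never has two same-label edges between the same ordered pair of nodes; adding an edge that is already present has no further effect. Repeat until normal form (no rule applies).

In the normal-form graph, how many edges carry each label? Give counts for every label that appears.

Answer: p:1

Derivation:
start.  V:6 E:3  edges: 0-p->0 2-p->0 4-p->0
1. fire R0 via {0↦2, 1↦0, 2↦1}  →  V:4 E:2  edges: 0-p->0 4-p->0
2. fire R0 via {0↦4, 1↦0, 2↦3}  →  V:2 E:1  edges: 0-p->0
final graph: no rule applies after step 2
NF edges: [(0, 0, 'p')]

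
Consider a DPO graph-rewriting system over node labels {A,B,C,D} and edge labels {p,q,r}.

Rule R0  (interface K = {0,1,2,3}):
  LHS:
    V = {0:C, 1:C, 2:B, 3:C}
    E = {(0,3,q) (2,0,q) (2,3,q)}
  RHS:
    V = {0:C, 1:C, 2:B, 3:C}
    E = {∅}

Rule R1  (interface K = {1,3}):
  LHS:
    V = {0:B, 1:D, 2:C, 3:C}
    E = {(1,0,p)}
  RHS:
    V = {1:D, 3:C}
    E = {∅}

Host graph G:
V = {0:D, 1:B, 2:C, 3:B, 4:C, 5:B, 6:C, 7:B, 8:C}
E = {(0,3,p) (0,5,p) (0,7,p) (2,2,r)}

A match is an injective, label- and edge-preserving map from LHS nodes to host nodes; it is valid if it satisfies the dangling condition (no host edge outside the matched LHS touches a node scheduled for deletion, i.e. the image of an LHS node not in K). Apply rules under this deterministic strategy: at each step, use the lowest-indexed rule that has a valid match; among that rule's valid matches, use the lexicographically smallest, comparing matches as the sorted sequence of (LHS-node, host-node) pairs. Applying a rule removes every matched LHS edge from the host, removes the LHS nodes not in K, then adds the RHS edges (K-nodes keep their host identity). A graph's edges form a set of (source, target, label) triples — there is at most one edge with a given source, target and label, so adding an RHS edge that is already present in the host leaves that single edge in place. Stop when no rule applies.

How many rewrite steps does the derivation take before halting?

Answer: 3

Steps:
[0] host  ⇒  9 nodes, 4 edges  {0-p->3 0-p->5 0-p->7 2-r->2}
[1] R1 @ {0↦3, 1↦0, 2↦4, 3↦2}  ⇒  7 nodes, 3 edges  {0-p->5 0-p->7 2-r->2}
[2] R1 @ {0↦5, 1↦0, 2↦6, 3↦2}  ⇒  5 nodes, 2 edges  {0-p->7 2-r->2}
[3] R1 @ {0↦7, 1↦0, 2↦8, 3↦2}  ⇒  3 nodes, 1 edges  {2-r->2}
normal form: no rule applies after step 3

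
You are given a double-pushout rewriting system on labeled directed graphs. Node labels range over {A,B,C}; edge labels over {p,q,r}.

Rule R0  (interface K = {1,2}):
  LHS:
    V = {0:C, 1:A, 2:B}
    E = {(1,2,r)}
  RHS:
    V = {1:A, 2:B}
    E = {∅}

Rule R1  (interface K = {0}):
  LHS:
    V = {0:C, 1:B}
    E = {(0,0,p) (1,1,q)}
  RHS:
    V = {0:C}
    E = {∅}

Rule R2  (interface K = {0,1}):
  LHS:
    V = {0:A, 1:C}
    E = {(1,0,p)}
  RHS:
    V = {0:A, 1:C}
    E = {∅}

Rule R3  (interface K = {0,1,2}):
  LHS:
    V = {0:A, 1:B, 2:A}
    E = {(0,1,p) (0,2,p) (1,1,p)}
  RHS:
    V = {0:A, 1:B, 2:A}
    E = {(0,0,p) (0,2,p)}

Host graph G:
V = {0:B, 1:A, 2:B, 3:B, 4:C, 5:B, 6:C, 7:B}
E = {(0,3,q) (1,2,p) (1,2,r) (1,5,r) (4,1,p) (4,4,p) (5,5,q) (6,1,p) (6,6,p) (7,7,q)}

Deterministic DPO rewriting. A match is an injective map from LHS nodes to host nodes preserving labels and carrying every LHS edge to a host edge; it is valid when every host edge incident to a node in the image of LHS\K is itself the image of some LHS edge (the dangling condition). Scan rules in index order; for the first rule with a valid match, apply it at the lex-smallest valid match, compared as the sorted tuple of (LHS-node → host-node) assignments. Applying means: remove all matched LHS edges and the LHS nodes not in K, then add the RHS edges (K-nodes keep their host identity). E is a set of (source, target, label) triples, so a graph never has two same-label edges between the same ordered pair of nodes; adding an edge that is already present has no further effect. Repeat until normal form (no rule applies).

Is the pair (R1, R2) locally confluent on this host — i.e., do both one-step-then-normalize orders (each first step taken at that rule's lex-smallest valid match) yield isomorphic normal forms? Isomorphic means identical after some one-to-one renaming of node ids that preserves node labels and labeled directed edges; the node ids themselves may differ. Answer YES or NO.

Answer: YES

Derivation:
branch R1-first: apply at {0↦4, 1↦7} → |E|=8, then 3 more step(s) → NF |V|=6 |E|=5 V={0:B, 1:A, 2:B, 3:B, 5:B, 6:C} E=0-q->3 1-p->2 1-r->5 5-q->5 6-p->6
branch R2-first: apply at {0↦1, 1↦4} → |E|=9, then 3 more step(s) → NF |V|=6 |E|=5 V={0:B, 1:A, 2:B, 3:B, 5:B, 6:C} E=0-q->3 1-p->2 1-r->5 5-q->5 6-p->6
graphs isomorphic (equal up to label-preserving node renaming)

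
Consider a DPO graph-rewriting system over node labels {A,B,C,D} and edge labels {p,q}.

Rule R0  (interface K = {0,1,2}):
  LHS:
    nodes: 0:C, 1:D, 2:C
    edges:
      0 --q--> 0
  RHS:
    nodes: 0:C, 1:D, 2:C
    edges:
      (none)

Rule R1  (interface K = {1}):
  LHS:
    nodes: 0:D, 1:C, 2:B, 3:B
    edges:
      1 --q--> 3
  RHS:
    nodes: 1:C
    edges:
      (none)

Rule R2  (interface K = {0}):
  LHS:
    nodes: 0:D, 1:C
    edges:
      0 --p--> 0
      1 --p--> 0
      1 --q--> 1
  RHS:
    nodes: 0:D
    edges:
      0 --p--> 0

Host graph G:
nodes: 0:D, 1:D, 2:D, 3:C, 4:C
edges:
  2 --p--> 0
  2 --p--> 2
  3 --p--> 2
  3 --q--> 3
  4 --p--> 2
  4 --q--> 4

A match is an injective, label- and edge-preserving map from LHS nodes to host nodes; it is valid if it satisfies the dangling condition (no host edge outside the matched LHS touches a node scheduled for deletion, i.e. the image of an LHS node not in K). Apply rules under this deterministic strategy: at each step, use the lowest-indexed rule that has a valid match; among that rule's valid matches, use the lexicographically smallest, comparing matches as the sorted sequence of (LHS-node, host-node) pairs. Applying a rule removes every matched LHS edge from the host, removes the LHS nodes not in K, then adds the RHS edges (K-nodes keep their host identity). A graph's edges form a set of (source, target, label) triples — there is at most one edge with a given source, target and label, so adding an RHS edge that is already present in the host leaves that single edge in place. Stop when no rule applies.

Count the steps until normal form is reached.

initial: |V|=5 |E|=6  E = 2-p->0 2-p->2 3-p->2 3-q->3 4-p->2 4-q->4
step 1: apply R0 at {0↦3, 1↦0, 2↦4}  → |V|=5 |E|=5  E = 2-p->0 2-p->2 3-p->2 4-p->2 4-q->4
step 2: apply R0 at {0↦4, 1↦0, 2↦3}  → |V|=5 |E|=4  E = 2-p->0 2-p->2 3-p->2 4-p->2
halt: no rule applies after step 2

Answer: 2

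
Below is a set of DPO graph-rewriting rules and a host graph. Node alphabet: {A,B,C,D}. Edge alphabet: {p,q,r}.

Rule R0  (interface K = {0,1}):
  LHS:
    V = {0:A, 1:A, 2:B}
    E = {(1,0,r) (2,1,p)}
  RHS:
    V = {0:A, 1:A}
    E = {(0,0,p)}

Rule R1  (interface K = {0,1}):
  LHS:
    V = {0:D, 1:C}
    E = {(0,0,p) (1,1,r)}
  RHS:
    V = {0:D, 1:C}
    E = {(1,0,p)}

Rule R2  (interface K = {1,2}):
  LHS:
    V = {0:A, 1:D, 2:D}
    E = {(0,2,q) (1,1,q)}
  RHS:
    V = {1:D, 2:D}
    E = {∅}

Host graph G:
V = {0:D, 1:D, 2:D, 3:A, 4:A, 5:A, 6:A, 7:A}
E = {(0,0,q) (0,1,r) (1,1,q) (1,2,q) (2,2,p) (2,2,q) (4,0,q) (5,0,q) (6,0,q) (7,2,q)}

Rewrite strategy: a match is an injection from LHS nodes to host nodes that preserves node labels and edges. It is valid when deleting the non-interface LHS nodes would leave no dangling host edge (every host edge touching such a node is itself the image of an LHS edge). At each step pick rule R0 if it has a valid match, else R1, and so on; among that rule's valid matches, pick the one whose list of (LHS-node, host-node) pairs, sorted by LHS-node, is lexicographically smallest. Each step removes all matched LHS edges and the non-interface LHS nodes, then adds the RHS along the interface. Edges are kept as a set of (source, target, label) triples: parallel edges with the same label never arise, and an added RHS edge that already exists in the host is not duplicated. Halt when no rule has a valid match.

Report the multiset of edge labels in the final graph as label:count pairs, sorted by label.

[0] host  ⇒  8 nodes, 10 edges  {0-q->0 0-r->1 1-q->1 1-q->2 2-p->2 2-q->2 4-q->0 5-q->0 6-q->0 7-q->2}
[1] R2 @ {0↦4, 1↦1, 2↦0}  ⇒  7 nodes, 8 edges  {0-q->0 0-r->1 1-q->2 2-p->2 2-q->2 5-q->0 6-q->0 7-q->2}
[2] R2 @ {0↦5, 1↦2, 2↦0}  ⇒  6 nodes, 6 edges  {0-q->0 0-r->1 1-q->2 2-p->2 6-q->0 7-q->2}
[3] R2 @ {0↦7, 1↦0, 2↦2}  ⇒  5 nodes, 4 edges  {0-r->1 1-q->2 2-p->2 6-q->0}
halt: no rule applies after step 3
NF edges: [(0, 1, 'r'), (1, 2, 'q'), (2, 2, 'p'), (6, 0, 'q')]

Answer: p:1 q:2 r:1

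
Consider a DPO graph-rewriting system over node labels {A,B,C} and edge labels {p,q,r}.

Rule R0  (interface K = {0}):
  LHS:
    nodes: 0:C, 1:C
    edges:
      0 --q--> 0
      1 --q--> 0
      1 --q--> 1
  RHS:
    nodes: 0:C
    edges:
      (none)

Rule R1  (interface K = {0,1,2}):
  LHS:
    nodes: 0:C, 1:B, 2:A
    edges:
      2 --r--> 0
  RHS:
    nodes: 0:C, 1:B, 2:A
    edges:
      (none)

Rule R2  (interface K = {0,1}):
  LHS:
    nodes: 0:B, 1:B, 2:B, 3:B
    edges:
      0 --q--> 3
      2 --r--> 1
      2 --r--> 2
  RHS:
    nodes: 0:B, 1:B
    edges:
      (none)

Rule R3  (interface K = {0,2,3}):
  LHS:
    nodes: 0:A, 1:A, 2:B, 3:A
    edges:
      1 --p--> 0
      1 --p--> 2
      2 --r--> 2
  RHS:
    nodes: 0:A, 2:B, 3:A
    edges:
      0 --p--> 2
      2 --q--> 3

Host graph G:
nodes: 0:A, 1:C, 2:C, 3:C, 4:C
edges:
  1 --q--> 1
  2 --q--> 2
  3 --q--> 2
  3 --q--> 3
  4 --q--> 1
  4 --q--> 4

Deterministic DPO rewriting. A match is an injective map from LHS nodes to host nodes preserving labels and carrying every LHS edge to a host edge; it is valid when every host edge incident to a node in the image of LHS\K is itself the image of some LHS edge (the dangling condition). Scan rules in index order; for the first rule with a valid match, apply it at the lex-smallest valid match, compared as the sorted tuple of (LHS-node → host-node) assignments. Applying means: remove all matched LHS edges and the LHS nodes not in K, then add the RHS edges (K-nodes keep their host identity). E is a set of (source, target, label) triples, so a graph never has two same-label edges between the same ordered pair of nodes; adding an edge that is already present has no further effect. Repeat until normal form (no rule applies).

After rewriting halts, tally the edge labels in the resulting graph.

initial: |V|=5 |E|=6  E = 1-q->1 2-q->2 3-q->2 3-q->3 4-q->1 4-q->4
step 1: apply R0 at {0↦1, 1↦4}  → |V|=4 |E|=3  E = 2-q->2 3-q->2 3-q->3
step 2: apply R0 at {0↦2, 1↦3}  → |V|=3 |E|=0  E = ∅
final graph: no rule applies after step 2
NF edges: []

Answer: (no edges)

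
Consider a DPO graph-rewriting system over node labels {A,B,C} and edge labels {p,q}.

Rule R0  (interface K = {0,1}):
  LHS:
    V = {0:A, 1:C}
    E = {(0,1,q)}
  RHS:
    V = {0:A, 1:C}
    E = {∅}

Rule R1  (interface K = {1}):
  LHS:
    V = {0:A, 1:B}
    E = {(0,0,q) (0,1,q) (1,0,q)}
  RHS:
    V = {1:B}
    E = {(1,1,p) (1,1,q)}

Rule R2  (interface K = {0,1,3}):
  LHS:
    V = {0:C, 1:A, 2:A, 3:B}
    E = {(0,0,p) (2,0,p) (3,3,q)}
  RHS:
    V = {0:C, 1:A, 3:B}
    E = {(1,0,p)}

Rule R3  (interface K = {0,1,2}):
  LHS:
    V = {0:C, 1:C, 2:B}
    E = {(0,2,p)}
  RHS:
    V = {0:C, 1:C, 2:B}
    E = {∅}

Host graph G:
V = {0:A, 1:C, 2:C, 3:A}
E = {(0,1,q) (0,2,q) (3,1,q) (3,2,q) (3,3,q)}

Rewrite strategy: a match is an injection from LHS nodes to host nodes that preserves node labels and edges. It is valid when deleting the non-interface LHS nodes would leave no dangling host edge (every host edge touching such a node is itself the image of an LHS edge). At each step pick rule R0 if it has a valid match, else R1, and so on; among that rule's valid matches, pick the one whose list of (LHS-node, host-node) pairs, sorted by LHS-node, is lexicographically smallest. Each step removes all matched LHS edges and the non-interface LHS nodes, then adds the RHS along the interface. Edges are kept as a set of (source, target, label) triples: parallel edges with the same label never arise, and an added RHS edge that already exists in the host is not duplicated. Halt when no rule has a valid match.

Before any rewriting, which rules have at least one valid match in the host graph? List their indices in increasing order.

R0: 4 valid matches — {0↦0, 1↦1}, {0↦0, 1↦2}, {0↦3, 1↦1} (+1 more)
R1: no valid match — LHS pattern not found
R2: no valid match — LHS pattern not found
R3: no valid match — LHS pattern not found

Answer: [R0]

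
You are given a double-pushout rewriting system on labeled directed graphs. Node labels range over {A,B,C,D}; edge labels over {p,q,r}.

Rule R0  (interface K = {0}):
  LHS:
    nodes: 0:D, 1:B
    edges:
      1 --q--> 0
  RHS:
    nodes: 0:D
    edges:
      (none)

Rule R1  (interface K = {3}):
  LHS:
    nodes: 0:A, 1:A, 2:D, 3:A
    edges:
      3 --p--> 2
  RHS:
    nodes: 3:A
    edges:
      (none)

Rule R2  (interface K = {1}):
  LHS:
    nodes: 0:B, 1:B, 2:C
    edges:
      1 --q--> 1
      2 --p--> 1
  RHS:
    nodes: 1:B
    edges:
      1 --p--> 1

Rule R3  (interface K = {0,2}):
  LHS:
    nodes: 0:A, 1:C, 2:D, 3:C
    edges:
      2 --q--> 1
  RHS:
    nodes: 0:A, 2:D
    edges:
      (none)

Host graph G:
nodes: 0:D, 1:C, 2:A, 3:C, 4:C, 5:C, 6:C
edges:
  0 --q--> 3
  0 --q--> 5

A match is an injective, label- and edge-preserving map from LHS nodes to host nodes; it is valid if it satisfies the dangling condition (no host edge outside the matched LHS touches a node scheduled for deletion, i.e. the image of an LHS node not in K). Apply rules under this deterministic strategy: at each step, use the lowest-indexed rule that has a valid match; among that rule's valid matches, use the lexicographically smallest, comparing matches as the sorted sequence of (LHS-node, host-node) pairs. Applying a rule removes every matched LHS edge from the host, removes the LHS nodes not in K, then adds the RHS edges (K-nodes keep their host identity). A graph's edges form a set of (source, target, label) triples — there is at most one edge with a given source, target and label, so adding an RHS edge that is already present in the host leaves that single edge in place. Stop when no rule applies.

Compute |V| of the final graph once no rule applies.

Answer: 3

Steps:
start.  V:7 E:2  edges: 0-q->3 0-q->5
1. fire R3 via {0↦2, 1↦3, 2↦0, 3↦1}  →  V:5 E:1  edges: 0-q->5
2. fire R3 via {0↦2, 1↦5, 2↦0, 3↦4}  →  V:3 E:0  edges: ∅
halt: no rule applies after step 2
NF nodes: {0:D, 2:A, 6:C}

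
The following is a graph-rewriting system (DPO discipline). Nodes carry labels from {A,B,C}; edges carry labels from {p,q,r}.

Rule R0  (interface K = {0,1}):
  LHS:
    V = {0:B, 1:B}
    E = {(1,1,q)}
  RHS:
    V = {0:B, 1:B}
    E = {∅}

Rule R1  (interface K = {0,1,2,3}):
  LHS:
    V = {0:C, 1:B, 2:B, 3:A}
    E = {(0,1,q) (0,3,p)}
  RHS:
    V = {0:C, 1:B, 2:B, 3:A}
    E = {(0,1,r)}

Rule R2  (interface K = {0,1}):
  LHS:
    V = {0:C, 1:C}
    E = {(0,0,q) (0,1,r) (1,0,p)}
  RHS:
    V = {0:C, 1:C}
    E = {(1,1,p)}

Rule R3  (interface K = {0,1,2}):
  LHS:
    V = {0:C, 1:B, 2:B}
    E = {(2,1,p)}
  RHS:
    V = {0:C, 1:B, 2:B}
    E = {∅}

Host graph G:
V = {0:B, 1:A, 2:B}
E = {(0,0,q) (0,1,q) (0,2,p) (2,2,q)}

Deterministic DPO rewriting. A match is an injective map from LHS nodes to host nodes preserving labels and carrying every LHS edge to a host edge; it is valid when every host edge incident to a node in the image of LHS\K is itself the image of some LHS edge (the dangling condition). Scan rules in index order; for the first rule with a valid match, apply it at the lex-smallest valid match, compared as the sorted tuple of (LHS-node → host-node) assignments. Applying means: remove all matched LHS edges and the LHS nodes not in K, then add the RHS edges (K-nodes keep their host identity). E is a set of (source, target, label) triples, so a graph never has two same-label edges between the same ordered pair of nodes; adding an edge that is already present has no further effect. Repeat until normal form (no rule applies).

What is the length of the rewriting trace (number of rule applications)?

Answer: 2

Derivation:
initial: |V|=3 |E|=4  E = 0-q->0 0-q->1 0-p->2 2-q->2
step 1: apply R0 at {0↦0, 1↦2}  → |V|=3 |E|=3  E = 0-q->0 0-q->1 0-p->2
step 2: apply R0 at {0↦2, 1↦0}  → |V|=3 |E|=2  E = 0-q->1 0-p->2
final graph: no rule applies after step 2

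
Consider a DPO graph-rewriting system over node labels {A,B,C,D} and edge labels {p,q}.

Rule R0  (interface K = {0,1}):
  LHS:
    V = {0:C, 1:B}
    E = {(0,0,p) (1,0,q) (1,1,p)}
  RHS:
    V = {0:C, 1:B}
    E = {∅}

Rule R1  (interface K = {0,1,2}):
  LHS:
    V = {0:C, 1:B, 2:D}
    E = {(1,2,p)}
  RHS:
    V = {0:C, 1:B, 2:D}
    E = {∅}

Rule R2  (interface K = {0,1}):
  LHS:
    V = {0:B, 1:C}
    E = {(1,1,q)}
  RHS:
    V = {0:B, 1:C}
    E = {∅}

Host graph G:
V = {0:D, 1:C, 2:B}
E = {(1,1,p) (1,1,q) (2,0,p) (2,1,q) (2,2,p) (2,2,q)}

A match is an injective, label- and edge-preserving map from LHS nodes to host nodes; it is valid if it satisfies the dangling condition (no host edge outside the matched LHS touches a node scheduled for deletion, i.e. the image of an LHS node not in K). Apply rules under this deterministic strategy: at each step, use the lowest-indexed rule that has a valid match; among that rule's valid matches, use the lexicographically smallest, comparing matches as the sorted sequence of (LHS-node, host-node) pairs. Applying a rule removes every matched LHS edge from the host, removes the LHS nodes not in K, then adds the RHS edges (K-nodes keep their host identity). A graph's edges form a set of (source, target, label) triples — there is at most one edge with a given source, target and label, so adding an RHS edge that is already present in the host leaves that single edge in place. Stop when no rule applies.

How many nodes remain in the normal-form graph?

start.  V:3 E:6  edges: 1-p->1 1-q->1 2-p->0 2-q->1 2-p->2 2-q->2
1. fire R0 via {0↦1, 1↦2}  →  V:3 E:3  edges: 1-q->1 2-p->0 2-q->2
2. fire R1 via {0↦1, 1↦2, 2↦0}  →  V:3 E:2  edges: 1-q->1 2-q->2
3. fire R2 via {0↦2, 1↦1}  →  V:3 E:1  edges: 2-q->2
normal form: no rule applies after step 3
NF nodes: {0:D, 1:C, 2:B}

Answer: 3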